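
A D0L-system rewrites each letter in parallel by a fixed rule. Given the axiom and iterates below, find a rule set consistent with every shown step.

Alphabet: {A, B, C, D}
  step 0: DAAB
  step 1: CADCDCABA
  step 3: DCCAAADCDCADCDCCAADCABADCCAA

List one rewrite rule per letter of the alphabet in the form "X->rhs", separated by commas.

  step 0 ⇒ step 1: DAAB ⇒ CA·DC·DC·ABA
    A ↦ DC
    B ↦ ABA
    D ↦ CA
    C ↦ A  (constrained at step 1)

A->DC, B->ABA, C->A, D->CA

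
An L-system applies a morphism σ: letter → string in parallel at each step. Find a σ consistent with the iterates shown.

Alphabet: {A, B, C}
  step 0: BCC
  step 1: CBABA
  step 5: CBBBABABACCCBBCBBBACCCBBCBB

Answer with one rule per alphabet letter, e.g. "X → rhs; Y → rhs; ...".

A->BB, B->C, C->BA

  step 0 ⇒ step 1: BCC ⇒ C·BA·BA
    B ↦ C
    C ↦ BA
    A ↦ BB  (constrained at step 1)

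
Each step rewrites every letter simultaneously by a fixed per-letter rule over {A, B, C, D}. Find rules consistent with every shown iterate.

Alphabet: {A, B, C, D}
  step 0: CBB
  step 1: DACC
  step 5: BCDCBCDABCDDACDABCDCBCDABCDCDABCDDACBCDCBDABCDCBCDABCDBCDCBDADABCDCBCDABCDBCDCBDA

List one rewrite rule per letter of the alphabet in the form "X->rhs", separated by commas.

  step 0 ⇒ step 1: CBB ⇒ DA·C·C
    B ↦ C
    C ↦ DA
    A ↦ CB  (constrained at step 1)
    D ↦ BCD  (constrained at step 1)

A->CB, B->C, C->DA, D->BCD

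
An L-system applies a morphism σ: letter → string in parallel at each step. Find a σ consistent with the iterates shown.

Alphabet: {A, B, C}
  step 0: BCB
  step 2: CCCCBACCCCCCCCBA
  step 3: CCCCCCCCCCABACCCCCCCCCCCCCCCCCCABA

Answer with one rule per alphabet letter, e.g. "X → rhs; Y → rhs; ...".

  step 2 ⇒ step 3: CCCCBACCCCCCCCBA ⇒ CC·CC·CC·CC·CCA·BA·CC·CC·CC·CC·CC·CC·CC·CC·CCA·BA
    A ↦ BA
    B ↦ CCA
    C ↦ CC

A->BA, B->CCA, C->CC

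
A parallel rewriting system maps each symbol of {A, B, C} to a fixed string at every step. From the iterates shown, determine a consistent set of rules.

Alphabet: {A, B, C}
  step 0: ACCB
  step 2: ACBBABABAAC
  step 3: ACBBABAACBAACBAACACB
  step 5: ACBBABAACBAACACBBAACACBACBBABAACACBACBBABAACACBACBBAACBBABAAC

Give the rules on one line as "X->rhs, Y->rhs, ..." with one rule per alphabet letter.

  step 2 ⇒ step 3: ACBBABABAAC ⇒ AC·B·BA·BA·AC·BA·AC·BA·AC·AC·B
    A ↦ AC
    B ↦ BA
    C ↦ B

A->AC, B->BA, C->B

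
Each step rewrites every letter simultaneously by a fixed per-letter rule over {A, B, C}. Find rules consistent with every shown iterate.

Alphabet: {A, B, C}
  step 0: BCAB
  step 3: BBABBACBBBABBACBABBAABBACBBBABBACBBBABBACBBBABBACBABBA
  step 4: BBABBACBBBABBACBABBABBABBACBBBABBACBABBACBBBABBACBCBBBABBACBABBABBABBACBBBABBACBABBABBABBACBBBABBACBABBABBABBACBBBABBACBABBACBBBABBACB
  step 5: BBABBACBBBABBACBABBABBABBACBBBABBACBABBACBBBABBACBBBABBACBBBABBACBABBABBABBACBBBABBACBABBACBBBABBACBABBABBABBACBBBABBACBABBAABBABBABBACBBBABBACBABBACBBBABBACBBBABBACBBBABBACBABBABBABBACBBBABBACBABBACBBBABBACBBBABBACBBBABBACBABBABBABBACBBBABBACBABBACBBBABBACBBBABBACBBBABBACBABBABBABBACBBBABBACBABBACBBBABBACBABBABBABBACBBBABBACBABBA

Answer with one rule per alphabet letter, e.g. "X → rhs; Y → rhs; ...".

A->CB, B->BBA, C->A

  step 4 ⇒ step 5: BBABBACBBBABBACBABBABBABBACBBBABBACBABBACBBBABBACBCBBBABBACBABBABBABBACBBBABBACBABBABBABBACBBBABBACBABBABBABBACBBBABBACBABBACBBBABBACB ⇒ BBA·BBA·CB·BBA·BBA·CB·A·BBA·BBA·BBA·CB·BBA·BBA·CB·A·BBA·CB·BBA·BBA·CB·BBA·BBA·CB·BBA·BBA·CB·A·BBA·BBA·BBA·CB·BBA·BBA·CB·A·BBA·CB·BBA·BBA·CB·A·BBA·BBA·BBA·CB·BBA·BBA·CB·A·BBA·A·BBA·BBA·BBA·CB·BBA·BBA·CB·A·BBA·CB·BBA·BBA·CB·BBA·BBA·CB·BBA·BBA·CB·A·BBA·BBA·BBA·CB·BBA·BBA·CB·A·BBA·CB·BBA·BBA·CB·BBA·BBA·CB·BBA·BBA·CB·A·BBA·BBA·BBA·CB·BBA·BBA·CB·A·BBA·CB·BBA·BBA·CB·BBA·BBA·CB·BBA·BBA·CB·A·BBA·BBA·BBA·CB·BBA·BBA·CB·A·BBA·CB·BBA·BBA·CB·A·BBA·BBA·BBA·CB·BBA·BBA·CB·A·BBA
    A ↦ CB
    B ↦ BBA
    C ↦ A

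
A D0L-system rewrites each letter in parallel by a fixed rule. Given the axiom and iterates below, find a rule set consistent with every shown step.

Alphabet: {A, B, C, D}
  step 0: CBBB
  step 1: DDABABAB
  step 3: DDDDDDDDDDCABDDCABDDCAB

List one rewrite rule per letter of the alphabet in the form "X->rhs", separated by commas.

A->C, B->AB, C->DD, D->CC

  step 0 ⇒ step 1: CBBB ⇒ DD·AB·AB·AB
    B ↦ AB
    C ↦ DD
    A ↦ C  (constrained at step 1)
    D ↦ CC  (constrained at step 1)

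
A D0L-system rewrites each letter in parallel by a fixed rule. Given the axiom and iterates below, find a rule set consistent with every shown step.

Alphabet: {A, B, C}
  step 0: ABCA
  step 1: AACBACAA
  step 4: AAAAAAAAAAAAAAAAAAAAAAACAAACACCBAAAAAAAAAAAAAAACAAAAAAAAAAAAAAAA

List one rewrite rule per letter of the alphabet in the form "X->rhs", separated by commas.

A->AA, B->CB, C->AC

  step 0 ⇒ step 1: ABCA ⇒ AA·CB·AC·AA
    A ↦ AA
    B ↦ CB
    C ↦ AC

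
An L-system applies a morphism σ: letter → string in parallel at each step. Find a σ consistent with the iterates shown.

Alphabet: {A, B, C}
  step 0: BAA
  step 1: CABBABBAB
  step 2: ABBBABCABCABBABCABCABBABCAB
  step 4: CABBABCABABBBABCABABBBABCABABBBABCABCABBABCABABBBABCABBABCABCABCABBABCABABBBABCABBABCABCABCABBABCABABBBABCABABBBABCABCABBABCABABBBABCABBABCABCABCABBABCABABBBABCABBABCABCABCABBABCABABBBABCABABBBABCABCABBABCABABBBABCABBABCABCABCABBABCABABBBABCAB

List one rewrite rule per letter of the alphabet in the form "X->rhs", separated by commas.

  step 1 ⇒ step 2: CABBABBAB ⇒ ABB·BAB·CAB·CAB·BAB·CAB·CAB·BAB·CAB
    A ↦ BAB
    B ↦ CAB
    C ↦ ABB

A->BAB, B->CAB, C->ABB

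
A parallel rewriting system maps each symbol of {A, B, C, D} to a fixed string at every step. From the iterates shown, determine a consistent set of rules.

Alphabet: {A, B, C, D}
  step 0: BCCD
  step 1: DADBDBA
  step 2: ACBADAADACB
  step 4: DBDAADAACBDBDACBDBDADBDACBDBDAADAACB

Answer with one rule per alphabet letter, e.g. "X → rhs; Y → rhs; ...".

  step 1 ⇒ step 2: DADBDBA ⇒ A·CB·A·DA·A·DA·CB
    A ↦ CB
    B ↦ DA
    D ↦ A
  step 0 ⇒ step 1: BCCD ⇒ DA·DB·DB·A
    C ↦ DB

A->CB, B->DA, C->DB, D->A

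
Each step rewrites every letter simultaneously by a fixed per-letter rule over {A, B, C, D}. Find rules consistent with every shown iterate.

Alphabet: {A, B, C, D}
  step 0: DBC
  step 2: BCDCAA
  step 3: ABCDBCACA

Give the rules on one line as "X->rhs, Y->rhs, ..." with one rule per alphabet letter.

A->CA, B->A, C->B, D->CD

  step 2 ⇒ step 3: BCDCAA ⇒ A·B·CD·B·CA·CA
    A ↦ CA
    B ↦ A
    C ↦ B
    D ↦ CD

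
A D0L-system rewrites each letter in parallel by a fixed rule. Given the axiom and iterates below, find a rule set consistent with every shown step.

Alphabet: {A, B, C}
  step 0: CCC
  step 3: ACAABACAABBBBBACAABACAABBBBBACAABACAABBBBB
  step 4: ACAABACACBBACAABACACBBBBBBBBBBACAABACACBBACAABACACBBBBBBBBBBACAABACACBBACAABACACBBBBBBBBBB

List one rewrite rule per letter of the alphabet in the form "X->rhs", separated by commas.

  step 3 ⇒ step 4: ACAABACAABBBBBACAABACAABBBBBACAABACAABBBBB ⇒ AC·AAB·AC·AC·BB·AC·AAB·AC·AC·BB·BB·BB·BB·BB·AC·AAB·AC·AC·BB·AC·AAB·AC·AC·BB·BB·BB·BB·BB·AC·AAB·AC·AC·BB·AC·AAB·AC·AC·BB·BB·BB·BB·BB
    A ↦ AC
    B ↦ BB
    C ↦ AAB

A->AC, B->BB, C->AAB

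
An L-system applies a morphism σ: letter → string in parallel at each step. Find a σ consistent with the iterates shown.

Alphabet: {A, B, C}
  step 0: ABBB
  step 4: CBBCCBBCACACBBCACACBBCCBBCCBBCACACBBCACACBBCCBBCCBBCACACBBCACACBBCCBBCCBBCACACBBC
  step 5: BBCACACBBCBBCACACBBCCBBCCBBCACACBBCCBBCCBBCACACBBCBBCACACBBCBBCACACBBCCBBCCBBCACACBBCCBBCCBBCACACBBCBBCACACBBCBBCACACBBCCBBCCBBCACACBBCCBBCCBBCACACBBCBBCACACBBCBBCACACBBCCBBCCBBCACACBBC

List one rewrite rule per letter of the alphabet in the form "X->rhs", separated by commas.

A->C, B->AC, C->BBC

  step 4 ⇒ step 5: CBBCCBBCACACBBCACACBBCCBBCCBBCACACBBCACACBBCCBBCCBBCACACBBCACACBBCCBBCCBBCACACBBC ⇒ BBC·AC·AC·BBC·BBC·AC·AC·BBC·C·BBC·C·BBC·AC·AC·BBC·C·BBC·C·BBC·AC·AC·BBC·BBC·AC·AC·BBC·BBC·AC·AC·BBC·C·BBC·C·BBC·AC·AC·BBC·C·BBC·C·BBC·AC·AC·BBC·BBC·AC·AC·BBC·BBC·AC·AC·BBC·C·BBC·C·BBC·AC·AC·BBC·C·BBC·C·BBC·AC·AC·BBC·BBC·AC·AC·BBC·BBC·AC·AC·BBC·C·BBC·C·BBC·AC·AC·BBC
    A ↦ C
    B ↦ AC
    C ↦ BBC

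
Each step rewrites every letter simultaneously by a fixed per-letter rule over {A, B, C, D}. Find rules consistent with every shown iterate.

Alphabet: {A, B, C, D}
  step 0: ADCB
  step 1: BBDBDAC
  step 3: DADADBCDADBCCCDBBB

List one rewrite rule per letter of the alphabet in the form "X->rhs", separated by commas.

A->BB, B->C, C->DA, D->DB

  step 0 ⇒ step 1: ADCB ⇒ BB·DB·DA·C
    A ↦ BB
    B ↦ C
    C ↦ DA
    D ↦ DB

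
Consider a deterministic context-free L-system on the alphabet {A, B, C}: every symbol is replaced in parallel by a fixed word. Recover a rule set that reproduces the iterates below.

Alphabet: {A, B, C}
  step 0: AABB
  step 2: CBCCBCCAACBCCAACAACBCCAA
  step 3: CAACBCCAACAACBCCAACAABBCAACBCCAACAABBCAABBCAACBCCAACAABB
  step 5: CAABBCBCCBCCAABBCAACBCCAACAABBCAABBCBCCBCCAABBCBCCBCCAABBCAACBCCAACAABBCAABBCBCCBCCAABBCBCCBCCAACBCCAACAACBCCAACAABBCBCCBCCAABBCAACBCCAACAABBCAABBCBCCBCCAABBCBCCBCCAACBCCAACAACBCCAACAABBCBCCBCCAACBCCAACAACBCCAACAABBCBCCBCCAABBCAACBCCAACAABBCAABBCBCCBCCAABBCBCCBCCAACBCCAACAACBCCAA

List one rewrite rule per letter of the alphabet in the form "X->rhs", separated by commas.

A->B, B->CBC, C->CAA

  step 2 ⇒ step 3: CBCCBCCAACBCCAACAACBCCAA ⇒ CAA·CBC·CAA·CAA·CBC·CAA·CAA·B·B·CAA·CBC·CAA·CAA·B·B·CAA·B·B·CAA·CBC·CAA·CAA·B·B
    A ↦ B
    B ↦ CBC
    C ↦ CAA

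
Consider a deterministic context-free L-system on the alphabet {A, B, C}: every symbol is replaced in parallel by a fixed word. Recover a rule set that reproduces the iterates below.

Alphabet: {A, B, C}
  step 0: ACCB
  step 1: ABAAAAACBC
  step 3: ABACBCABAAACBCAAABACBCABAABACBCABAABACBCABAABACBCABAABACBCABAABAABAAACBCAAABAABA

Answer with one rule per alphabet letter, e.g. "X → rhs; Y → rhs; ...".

A->ABA, B->CBC, C->AA

  step 0 ⇒ step 1: ACCB ⇒ ABA·AA·AA·CBC
    A ↦ ABA
    B ↦ CBC
    C ↦ AA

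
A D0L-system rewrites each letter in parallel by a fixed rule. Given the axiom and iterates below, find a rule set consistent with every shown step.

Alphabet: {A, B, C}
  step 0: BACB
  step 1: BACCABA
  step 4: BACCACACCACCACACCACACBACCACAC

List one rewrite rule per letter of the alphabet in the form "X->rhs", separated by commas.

  step 0 ⇒ step 1: BACB ⇒ BA·C·CA·BA
    A ↦ C
    B ↦ BA
    C ↦ CA

A->C, B->BA, C->CA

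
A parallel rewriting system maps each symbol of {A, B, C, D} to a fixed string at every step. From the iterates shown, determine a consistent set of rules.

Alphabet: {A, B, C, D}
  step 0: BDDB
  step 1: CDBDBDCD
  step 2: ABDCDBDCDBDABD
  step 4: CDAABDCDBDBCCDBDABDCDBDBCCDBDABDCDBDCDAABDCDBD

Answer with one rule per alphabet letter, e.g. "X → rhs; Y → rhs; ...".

A->BC, B->CD, C->A, D->BD

  step 1 ⇒ step 2: CDBDBDCD ⇒ A·BD·CD·BD·CD·BD·A·BD
    B ↦ CD
    C ↦ A
    D ↦ BD
    A ↦ BC  (constrained at step 2)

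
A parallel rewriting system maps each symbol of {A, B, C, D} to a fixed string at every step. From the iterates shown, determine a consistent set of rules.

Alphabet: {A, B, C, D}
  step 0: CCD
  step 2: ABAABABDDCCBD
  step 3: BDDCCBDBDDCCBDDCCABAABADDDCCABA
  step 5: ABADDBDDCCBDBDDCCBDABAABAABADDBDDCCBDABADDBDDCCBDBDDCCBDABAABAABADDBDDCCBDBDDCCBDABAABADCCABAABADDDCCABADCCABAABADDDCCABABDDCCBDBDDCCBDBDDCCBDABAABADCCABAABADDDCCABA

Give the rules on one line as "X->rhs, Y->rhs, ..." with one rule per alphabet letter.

  step 2 ⇒ step 3: ABAABABDDCCBD ⇒ BD·DCC·BD·BD·DCC·BD·DCC·ABA·ABA·D·D·DCC·ABA
    A ↦ BD
    B ↦ DCC
    C ↦ D
    D ↦ ABA

A->BD, B->DCC, C->D, D->ABA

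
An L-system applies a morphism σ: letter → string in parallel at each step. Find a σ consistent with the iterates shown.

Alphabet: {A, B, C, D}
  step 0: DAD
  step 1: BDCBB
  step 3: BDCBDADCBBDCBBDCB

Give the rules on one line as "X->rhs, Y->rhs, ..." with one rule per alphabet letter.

  step 0 ⇒ step 1: DAD ⇒ B·DCB·B
    A ↦ DCB
    D ↦ B
    B ↦ DA  (constrained at step 1)
    C ↦ A  (constrained at step 1)

A->DCB, B->DA, C->A, D->B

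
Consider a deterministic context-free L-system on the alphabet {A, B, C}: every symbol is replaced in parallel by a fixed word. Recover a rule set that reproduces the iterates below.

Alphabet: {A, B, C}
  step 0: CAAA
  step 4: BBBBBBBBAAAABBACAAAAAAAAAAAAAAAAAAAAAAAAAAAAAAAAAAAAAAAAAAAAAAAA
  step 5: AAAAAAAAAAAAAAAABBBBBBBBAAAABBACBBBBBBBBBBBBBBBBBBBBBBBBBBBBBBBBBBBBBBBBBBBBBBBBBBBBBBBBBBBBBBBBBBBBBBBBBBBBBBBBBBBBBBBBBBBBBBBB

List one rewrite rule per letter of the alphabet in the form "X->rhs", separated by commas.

A->BB, B->AA, C->AC

  step 4 ⇒ step 5: BBBBBBBBAAAABBACAAAAAAAAAAAAAAAAAAAAAAAAAAAAAAAAAAAAAAAAAAAAAAAA ⇒ AA·AA·AA·AA·AA·AA·AA·AA·BB·BB·BB·BB·AA·AA·BB·AC·BB·BB·BB·BB·BB·BB·BB·BB·BB·BB·BB·BB·BB·BB·BB·BB·BB·BB·BB·BB·BB·BB·BB·BB·BB·BB·BB·BB·BB·BB·BB·BB·BB·BB·BB·BB·BB·BB·BB·BB·BB·BB·BB·BB·BB·BB·BB·BB
    A ↦ BB
    B ↦ AA
    C ↦ AC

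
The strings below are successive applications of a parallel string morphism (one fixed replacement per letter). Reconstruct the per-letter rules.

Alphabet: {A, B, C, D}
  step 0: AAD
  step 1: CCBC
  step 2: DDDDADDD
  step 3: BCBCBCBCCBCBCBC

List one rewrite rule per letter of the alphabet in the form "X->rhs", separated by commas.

A->C, B->AD, C->DD, D->BC

  step 2 ⇒ step 3: DDDDADDD ⇒ BC·BC·BC·BC·C·BC·BC·BC
    A ↦ C
    D ↦ BC
  step 1 ⇒ step 2: CCBC ⇒ DD·DD·AD·DD
    B ↦ AD
  step 1 ⇒ step 2: CCBC ⇒ DD·DD·AD·DD
    C ↦ DD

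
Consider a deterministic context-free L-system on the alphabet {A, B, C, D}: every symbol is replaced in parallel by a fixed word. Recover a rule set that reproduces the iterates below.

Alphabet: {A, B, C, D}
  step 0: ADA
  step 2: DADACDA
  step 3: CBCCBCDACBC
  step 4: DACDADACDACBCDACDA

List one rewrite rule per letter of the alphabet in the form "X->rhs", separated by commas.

  step 3 ⇒ step 4: CBCCBCDACBC ⇒ DA·C·DA·DA·C·DA·CB·C·DA·C·DA
    A ↦ C
    B ↦ C
    C ↦ DA
    D ↦ CB

A->C, B->C, C->DA, D->CB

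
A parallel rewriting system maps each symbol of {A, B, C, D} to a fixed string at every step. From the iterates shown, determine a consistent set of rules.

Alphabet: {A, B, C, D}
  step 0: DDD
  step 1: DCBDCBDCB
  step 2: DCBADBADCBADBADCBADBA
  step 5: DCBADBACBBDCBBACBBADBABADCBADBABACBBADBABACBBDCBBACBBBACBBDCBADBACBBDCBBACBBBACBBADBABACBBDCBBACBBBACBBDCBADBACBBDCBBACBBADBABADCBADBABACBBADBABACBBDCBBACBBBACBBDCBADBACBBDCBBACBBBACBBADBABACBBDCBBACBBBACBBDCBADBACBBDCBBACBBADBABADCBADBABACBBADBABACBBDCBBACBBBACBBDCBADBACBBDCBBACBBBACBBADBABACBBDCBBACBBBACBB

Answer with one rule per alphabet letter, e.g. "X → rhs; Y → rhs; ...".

  step 1 ⇒ step 2: DCBDCBDCB ⇒ DCB·AD·BA·DCB·AD·BA·DCB·AD·BA
    B ↦ BA
    C ↦ AD
    D ↦ DCB
    A ↦ CBB  (constrained at step 2)

A->CBB, B->BA, C->AD, D->DCB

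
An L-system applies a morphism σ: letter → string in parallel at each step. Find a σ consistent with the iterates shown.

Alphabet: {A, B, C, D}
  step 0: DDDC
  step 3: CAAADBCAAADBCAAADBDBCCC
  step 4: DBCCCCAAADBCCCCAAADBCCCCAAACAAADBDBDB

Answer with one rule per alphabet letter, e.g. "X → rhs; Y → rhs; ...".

A->C, B->AA, C->DB, D->CA

  step 3 ⇒ step 4: CAAADBCAAADBCAAADBDBCCC ⇒ DB·C·C·C·CA·AA·DB·C·C·C·CA·AA·DB·C·C·C·CA·AA·CA·AA·DB·DB·DB
    A ↦ C
    B ↦ AA
    C ↦ DB
    D ↦ CA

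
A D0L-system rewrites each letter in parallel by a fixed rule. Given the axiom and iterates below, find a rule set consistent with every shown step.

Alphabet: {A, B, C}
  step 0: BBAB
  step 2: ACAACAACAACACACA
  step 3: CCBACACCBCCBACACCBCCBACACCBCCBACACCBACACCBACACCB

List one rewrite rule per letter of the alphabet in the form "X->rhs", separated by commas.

  step 2 ⇒ step 3: ACAACAACAACACACA ⇒ CCB·ACA·CCB·CCB·ACA·CCB·CCB·ACA·CCB·CCB·ACA·CCB·ACA·CCB·ACA·CCB
    A ↦ CCB
    C ↦ ACA
    B ↦ C  (constrained at step 0)

A->CCB, B->C, C->ACA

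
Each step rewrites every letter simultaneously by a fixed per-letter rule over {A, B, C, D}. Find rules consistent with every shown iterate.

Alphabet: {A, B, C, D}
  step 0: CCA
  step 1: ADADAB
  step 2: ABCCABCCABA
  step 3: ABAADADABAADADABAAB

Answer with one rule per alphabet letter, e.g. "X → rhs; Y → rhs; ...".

A->AB, B->A, C->AD, D->CC

  step 2 ⇒ step 3: ABCCABCCABA ⇒ AB·A·AD·AD·AB·A·AD·AD·AB·A·AB
    A ↦ AB
    B ↦ A
    C ↦ AD
  step 1 ⇒ step 2: ADADAB ⇒ AB·CC·AB·CC·AB·A
    D ↦ CC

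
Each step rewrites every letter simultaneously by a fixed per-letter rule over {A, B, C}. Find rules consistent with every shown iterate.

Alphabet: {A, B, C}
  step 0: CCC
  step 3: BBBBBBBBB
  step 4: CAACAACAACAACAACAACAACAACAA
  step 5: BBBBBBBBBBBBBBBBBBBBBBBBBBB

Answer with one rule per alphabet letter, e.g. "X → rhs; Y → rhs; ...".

A->B, B->CAA, C->B

  step 4 ⇒ step 5: CAACAACAACAACAACAACAACAACAA ⇒ B·B·B·B·B·B·B·B·B·B·B·B·B·B·B·B·B·B·B·B·B·B·B·B·B·B·B
    A ↦ B
    C ↦ B
  step 3 ⇒ step 4: BBBBBBBBB ⇒ CAA·CAA·CAA·CAA·CAA·CAA·CAA·CAA·CAA
    B ↦ CAA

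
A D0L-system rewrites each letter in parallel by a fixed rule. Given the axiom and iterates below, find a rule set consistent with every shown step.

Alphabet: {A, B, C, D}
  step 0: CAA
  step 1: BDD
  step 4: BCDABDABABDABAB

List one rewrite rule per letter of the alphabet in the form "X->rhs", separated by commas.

  step 0 ⇒ step 1: CAA ⇒ B·D·D
    A ↦ D
    C ↦ B
    B ↦ AB  (constrained at step 1)
    D ↦ BC  (constrained at step 1)

A->D, B->AB, C->B, D->BC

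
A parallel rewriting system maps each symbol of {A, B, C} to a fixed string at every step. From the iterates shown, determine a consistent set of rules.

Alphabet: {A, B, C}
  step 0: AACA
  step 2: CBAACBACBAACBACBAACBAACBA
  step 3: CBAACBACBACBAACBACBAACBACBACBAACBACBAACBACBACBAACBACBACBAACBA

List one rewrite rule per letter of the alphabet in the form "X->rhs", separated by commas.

  step 2 ⇒ step 3: CBAACBACBAACBACBAACBAACBA ⇒ CB·AA·CBA·CBA·CB·AA·CBA·CB·AA·CBA·CBA·CB·AA·CBA·CB·AA·CBA·CBA·CB·AA·CBA·CBA·CB·AA·CBA
    A ↦ CBA
    B ↦ AA
    C ↦ CB

A->CBA, B->AA, C->CB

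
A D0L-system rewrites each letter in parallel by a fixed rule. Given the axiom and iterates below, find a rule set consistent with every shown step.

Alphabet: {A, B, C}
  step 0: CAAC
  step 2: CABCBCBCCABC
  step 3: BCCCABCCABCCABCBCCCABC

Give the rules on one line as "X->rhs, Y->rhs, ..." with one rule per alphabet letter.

  step 2 ⇒ step 3: CABCBCBCCABC ⇒ BC·C·CA·BC·CA·BC·CA·BC·BC·C·CA·BC
    A ↦ C
    B ↦ CA
    C ↦ BC

A->C, B->CA, C->BC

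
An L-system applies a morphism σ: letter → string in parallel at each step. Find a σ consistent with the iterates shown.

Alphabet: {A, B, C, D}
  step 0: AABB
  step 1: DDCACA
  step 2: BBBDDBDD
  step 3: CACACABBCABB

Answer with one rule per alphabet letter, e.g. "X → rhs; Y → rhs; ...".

  step 2 ⇒ step 3: BBBDDBDD ⇒ CA·CA·CA·B·B·CA·B·B
    B ↦ CA
    D ↦ B
  step 0 ⇒ step 1: AABB ⇒ D·D·CA·CA
    A ↦ D
  step 1 ⇒ step 2: DDCACA ⇒ B·B·BD·D·BD·D
    C ↦ BD

A->D, B->CA, C->BD, D->B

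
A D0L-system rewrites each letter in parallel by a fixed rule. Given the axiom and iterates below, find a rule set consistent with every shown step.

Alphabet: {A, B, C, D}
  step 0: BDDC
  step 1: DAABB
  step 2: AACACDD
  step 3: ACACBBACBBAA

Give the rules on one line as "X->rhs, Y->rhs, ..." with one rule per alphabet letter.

  step 2 ⇒ step 3: AACACDD ⇒ AC·AC·BB·AC·BB·A·A
    A ↦ AC
    C ↦ BB
    D ↦ A
  step 0 ⇒ step 1: BDDC ⇒ D·A·A·BB
    B ↦ D

A->AC, B->D, C->BB, D->A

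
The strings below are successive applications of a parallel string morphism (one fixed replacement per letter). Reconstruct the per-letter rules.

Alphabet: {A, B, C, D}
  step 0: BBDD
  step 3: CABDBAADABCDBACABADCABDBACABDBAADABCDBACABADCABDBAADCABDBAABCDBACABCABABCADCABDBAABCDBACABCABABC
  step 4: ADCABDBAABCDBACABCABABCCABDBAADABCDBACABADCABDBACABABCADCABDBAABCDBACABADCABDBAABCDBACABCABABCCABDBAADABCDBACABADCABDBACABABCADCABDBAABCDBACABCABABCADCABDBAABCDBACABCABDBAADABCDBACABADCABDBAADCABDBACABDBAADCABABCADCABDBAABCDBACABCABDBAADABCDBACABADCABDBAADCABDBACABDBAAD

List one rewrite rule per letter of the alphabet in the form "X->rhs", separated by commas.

  step 3 ⇒ step 4: CABDBAADABCDBACABADCABDBACABDBAADABCDBACABADCABDBAADCABDBAABCDBACABCABABCADCABDBAABCDBACABCABABC ⇒ AD·CAB·DBA·ABC·DBA·CAB·CAB·ABC·CAB·DBA·AD·ABC·DBA·CAB·AD·CAB·DBA·CAB·ABC·AD·CAB·DBA·ABC·DBA·CAB·AD·CAB·DBA·ABC·DBA·CAB·CAB·ABC·CAB·DBA·AD·ABC·DBA·CAB·AD·CAB·DBA·CAB·ABC·AD·CAB·DBA·ABC·DBA·CAB·CAB·ABC·AD·CAB·DBA·ABC·DBA·CAB·CAB·DBA·AD·ABC·DBA·CAB·AD·CAB·DBA·AD·CAB·DBA·CAB·DBA·AD·CAB·ABC·AD·CAB·DBA·ABC·DBA·CAB·CAB·DBA·AD·ABC·DBA·CAB·AD·CAB·DBA·AD·CAB·DBA·CAB·DBA·AD
    A ↦ CAB
    B ↦ DBA
    C ↦ AD
    D ↦ ABC

A->CAB, B->DBA, C->AD, D->ABC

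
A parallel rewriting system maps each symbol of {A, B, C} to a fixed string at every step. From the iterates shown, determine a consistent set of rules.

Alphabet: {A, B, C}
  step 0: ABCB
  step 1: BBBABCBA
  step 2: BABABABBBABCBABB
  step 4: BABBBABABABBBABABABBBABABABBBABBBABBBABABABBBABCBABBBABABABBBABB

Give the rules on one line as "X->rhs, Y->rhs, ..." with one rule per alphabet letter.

  step 1 ⇒ step 2: BBBABCBA ⇒ BA·BA·BA·BB·BA·BC·BA·BB
    A ↦ BB
    B ↦ BA
    C ↦ BC

A->BB, B->BA, C->BC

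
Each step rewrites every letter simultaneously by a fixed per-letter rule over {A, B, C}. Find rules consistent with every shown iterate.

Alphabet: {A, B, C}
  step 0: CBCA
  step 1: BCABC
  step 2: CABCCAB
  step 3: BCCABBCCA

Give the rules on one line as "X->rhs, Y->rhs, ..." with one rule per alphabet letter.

A->C, B->CA, C->B

  step 2 ⇒ step 3: CABCCAB ⇒ B·C·CA·B·B·C·CA
    A ↦ C
    B ↦ CA
    C ↦ B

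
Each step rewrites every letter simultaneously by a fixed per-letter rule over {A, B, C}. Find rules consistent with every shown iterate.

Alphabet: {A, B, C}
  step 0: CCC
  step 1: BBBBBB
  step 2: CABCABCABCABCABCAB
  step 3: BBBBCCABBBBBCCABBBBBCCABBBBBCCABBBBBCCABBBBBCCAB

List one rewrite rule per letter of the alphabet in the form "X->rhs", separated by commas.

  step 2 ⇒ step 3: CABCABCABCABCABCAB ⇒ BB·BBC·CAB·BB·BBC·CAB·BB·BBC·CAB·BB·BBC·CAB·BB·BBC·CAB·BB·BBC·CAB
    A ↦ BBC
    B ↦ CAB
    C ↦ BB

A->BBC, B->CAB, C->BB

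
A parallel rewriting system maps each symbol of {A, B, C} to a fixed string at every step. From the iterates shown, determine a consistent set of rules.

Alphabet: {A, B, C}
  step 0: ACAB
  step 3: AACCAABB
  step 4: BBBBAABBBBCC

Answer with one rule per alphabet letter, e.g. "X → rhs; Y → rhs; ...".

  step 3 ⇒ step 4: AACCAABB ⇒ BB·BB·A·A·BB·BB·C·C
    A ↦ BB
    B ↦ C
    C ↦ A

A->BB, B->C, C->A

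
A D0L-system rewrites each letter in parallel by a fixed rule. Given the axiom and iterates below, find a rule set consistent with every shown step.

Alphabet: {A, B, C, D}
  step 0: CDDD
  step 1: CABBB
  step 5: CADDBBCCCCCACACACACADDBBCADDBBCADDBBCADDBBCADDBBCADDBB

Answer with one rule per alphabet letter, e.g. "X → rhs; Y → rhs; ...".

  step 0 ⇒ step 1: CDDD ⇒ CA·B·B·B
    C ↦ CA
    D ↦ B
    A ↦ DD  (constrained at step 1)
    B ↦ CC  (constrained at step 1)

A->DD, B->CC, C->CA, D->B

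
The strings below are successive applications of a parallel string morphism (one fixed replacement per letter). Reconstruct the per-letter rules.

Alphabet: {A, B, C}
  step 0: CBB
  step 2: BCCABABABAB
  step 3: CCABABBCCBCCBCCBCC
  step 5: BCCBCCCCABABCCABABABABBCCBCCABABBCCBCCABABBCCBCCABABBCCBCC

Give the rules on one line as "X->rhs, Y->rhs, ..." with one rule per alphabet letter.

A->B, B->CC, C->AB

  step 2 ⇒ step 3: BCCABABABAB ⇒ CC·AB·AB·B·CC·B·CC·B·CC·B·CC
    A ↦ B
    B ↦ CC
    C ↦ AB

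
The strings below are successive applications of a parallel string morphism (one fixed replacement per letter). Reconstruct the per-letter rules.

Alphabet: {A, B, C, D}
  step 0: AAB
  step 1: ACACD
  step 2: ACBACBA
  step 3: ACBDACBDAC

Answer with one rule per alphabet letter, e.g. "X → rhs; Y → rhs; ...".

  step 2 ⇒ step 3: ACBACBA ⇒ AC·B·D·AC·B·D·AC
    A ↦ AC
    B ↦ D
    C ↦ B
  step 1 ⇒ step 2: ACACD ⇒ AC·B·AC·B·A
    D ↦ A

A->AC, B->D, C->B, D->A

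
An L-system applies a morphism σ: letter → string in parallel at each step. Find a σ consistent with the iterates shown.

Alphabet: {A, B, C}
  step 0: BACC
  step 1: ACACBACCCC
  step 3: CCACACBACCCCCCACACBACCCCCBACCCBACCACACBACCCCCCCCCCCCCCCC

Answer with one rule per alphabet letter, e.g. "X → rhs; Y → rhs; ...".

  step 0 ⇒ step 1: BACC ⇒ ACA·CBA·CC·CC
    A ↦ CBA
    B ↦ ACA
    C ↦ CC

A->CBA, B->ACA, C->CC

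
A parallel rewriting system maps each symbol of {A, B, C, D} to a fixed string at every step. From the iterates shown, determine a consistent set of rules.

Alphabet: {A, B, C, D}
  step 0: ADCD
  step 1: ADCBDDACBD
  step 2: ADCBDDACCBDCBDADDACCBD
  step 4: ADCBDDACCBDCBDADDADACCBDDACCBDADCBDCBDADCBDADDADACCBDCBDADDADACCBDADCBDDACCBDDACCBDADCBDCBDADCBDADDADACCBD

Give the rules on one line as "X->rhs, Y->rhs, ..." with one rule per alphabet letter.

A->AD, B->C, C->DA, D->CBD

  step 1 ⇒ step 2: ADCBDDACBD ⇒ AD·CBD·DA·C·CBD·CBD·AD·DA·C·CBD
    A ↦ AD
    B ↦ C
    C ↦ DA
    D ↦ CBD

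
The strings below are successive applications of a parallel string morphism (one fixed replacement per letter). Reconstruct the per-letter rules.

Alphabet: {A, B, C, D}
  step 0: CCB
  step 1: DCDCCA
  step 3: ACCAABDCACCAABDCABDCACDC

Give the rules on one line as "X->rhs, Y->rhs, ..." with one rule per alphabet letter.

A->AC, B->CA, C->DC, D->AB

  step 0 ⇒ step 1: CCB ⇒ DC·DC·CA
    B ↦ CA
    C ↦ DC
    A ↦ AC  (constrained at step 1)
    D ↦ AB  (constrained at step 1)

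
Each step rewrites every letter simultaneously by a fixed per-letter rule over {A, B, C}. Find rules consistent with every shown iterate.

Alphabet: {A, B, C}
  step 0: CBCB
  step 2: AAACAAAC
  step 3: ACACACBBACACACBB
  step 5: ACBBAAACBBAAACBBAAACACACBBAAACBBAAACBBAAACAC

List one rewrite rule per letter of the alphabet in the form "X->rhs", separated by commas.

A->AC, B->A, C->BB

  step 2 ⇒ step 3: AAACAAAC ⇒ AC·AC·AC·BB·AC·AC·AC·BB
    A ↦ AC
    C ↦ BB
    B ↦ A  (constrained at step 0)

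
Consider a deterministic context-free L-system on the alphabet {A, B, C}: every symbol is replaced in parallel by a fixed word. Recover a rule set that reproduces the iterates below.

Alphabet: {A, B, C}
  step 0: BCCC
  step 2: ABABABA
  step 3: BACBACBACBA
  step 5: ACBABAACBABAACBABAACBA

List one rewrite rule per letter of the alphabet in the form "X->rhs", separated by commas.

  step 2 ⇒ step 3: ABABABA ⇒ BA·C·BA·C·BA·C·BA
    A ↦ BA
    B ↦ C
    C ↦ A  (constrained at step 0)

A->BA, B->C, C->A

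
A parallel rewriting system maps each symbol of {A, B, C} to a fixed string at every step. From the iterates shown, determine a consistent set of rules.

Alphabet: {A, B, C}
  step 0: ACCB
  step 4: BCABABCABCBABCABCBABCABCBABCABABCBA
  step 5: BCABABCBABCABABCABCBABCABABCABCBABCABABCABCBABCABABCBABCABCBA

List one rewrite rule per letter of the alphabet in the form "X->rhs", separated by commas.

A->BA, B->BC, C->A

  step 4 ⇒ step 5: BCABABCABCBABCABCBABCABCBABCABABCBA ⇒ BC·A·BA·BC·BA·BC·A·BA·BC·A·BC·BA·BC·A·BA·BC·A·BC·BA·BC·A·BA·BC·A·BC·BA·BC·A·BA·BC·BA·BC·A·BC·BA
    A ↦ BA
    B ↦ BC
    C ↦ A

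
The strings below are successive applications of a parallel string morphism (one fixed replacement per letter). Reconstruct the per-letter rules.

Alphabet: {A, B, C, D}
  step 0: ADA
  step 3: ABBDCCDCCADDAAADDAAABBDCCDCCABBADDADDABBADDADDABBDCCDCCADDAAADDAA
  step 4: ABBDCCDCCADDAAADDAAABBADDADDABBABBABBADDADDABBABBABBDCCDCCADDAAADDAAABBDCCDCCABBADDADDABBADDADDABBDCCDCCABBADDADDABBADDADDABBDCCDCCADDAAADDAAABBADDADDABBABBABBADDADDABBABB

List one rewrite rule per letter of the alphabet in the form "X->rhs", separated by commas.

A->ABB, B->DCC, C->A, D->ADD

  step 3 ⇒ step 4: ABBDCCDCCADDAAADDAAABBDCCDCCABBADDADDABBADDADDABBDCCDCCADDAAADDAA ⇒ ABB·DCC·DCC·ADD·A·A·ADD·A·A·ABB·ADD·ADD·ABB·ABB·ABB·ADD·ADD·ABB·ABB·ABB·DCC·DCC·ADD·A·A·ADD·A·A·ABB·DCC·DCC·ABB·ADD·ADD·ABB·ADD·ADD·ABB·DCC·DCC·ABB·ADD·ADD·ABB·ADD·ADD·ABB·DCC·DCC·ADD·A·A·ADD·A·A·ABB·ADD·ADD·ABB·ABB·ABB·ADD·ADD·ABB·ABB
    A ↦ ABB
    B ↦ DCC
    C ↦ A
    D ↦ ADD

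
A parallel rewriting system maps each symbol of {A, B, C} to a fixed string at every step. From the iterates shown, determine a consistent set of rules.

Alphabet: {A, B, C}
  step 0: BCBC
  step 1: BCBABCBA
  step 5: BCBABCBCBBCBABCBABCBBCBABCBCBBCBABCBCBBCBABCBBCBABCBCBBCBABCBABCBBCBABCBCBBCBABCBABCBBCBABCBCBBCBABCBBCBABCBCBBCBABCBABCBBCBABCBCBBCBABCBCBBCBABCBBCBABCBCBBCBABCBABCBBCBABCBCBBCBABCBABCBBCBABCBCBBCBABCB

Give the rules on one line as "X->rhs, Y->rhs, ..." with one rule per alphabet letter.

  step 0 ⇒ step 1: BCBC ⇒ BCB·A·BCB·A
    B ↦ BCB
    C ↦ A
    A ↦ CB  (constrained at step 1)

A->CB, B->BCB, C->A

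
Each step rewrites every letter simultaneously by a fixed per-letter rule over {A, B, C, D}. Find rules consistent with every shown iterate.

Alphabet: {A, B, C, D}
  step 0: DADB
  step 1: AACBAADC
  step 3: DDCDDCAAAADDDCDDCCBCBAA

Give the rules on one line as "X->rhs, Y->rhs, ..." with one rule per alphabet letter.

A->CB, B->DC, C->D, D->AA

  step 0 ⇒ step 1: DADB ⇒ AA·CB·AA·DC
    A ↦ CB
    B ↦ DC
    D ↦ AA
    C ↦ D  (constrained at step 1)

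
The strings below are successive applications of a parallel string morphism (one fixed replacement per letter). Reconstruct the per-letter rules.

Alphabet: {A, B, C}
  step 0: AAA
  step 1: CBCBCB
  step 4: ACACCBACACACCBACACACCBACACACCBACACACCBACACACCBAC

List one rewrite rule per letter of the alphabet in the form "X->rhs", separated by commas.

  step 0 ⇒ step 1: AAA ⇒ CB·CB·CB
    A ↦ CB
    B ↦ AC  (constrained at step 1)
    C ↦ AC  (constrained at step 1)

A->CB, B->AC, C->AC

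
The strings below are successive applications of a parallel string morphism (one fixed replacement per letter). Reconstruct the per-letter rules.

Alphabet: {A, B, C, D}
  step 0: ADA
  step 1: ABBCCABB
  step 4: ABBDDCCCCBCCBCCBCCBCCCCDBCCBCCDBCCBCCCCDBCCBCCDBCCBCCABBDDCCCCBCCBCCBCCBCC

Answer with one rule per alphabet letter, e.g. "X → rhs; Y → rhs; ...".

  step 0 ⇒ step 1: ADA ⇒ ABB·CC·ABB
    A ↦ ABB
    D ↦ CC
    B ↦ D  (constrained at step 1)
    C ↦ BCC  (constrained at step 1)

A->ABB, B->D, C->BCC, D->CC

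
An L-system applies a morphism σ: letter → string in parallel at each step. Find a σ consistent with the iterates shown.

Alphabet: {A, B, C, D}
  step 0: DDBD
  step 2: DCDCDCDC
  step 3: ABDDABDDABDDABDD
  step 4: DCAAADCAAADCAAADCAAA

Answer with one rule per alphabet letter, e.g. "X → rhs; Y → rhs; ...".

A->DC, B->A, C->BDD, D->A

  step 3 ⇒ step 4: ABDDABDDABDDABDD ⇒ DC·A·A·A·DC·A·A·A·DC·A·A·A·DC·A·A·A
    A ↦ DC
    B ↦ A
    D ↦ A
  step 2 ⇒ step 3: DCDCDCDC ⇒ A·BDD·A·BDD·A·BDD·A·BDD
    C ↦ BDD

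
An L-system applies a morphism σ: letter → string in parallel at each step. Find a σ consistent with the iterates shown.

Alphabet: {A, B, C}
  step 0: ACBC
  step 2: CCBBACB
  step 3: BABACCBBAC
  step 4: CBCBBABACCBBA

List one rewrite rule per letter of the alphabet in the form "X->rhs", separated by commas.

A->B, B->C, C->BA

  step 3 ⇒ step 4: BABACCBBAC ⇒ C·B·C·B·BA·BA·C·C·B·BA
    A ↦ B
    B ↦ C
    C ↦ BA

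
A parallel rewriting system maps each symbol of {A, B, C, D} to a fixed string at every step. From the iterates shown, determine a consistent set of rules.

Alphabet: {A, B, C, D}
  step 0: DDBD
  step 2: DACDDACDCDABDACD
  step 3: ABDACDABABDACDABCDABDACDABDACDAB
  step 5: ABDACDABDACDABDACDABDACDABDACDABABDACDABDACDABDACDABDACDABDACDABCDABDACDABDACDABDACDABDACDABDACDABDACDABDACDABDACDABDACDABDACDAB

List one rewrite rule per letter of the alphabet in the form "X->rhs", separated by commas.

  step 2 ⇒ step 3: DACDDACDCDABDACD ⇒ AB·DA·CD·AB·AB·DA·CD·AB·CD·AB·DA·CD·AB·DA·CD·AB
    A ↦ DA
    B ↦ CD
    C ↦ CD
    D ↦ AB

A->DA, B->CD, C->CD, D->AB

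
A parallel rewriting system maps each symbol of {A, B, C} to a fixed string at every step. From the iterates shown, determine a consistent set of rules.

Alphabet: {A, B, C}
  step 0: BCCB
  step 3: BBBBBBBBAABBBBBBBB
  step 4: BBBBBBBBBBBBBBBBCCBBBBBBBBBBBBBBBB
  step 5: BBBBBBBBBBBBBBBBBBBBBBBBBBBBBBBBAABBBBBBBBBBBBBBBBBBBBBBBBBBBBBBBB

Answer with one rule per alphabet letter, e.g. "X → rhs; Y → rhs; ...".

  step 4 ⇒ step 5: BBBBBBBBBBBBBBBBCCBBBBBBBBBBBBBBBB ⇒ BB·BB·BB·BB·BB·BB·BB·BB·BB·BB·BB·BB·BB·BB·BB·BB·A·A·BB·BB·BB·BB·BB·BB·BB·BB·BB·BB·BB·BB·BB·BB·BB·BB
    B ↦ BB
    C ↦ A
  step 3 ⇒ step 4: BBBBBBBBAABBBBBBBB ⇒ BB·BB·BB·BB·BB·BB·BB·BB·C·C·BB·BB·BB·BB·BB·BB·BB·BB
    A ↦ C

A->C, B->BB, C->A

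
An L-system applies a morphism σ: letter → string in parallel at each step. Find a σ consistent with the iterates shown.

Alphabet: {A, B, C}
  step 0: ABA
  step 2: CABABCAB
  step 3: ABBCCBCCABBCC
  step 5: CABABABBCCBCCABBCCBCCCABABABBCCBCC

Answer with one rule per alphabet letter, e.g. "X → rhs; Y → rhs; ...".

A->BC, B->C, C->AB

  step 2 ⇒ step 3: CABABCAB ⇒ AB·BC·C·BC·C·AB·BC·C
    A ↦ BC
    B ↦ C
    C ↦ AB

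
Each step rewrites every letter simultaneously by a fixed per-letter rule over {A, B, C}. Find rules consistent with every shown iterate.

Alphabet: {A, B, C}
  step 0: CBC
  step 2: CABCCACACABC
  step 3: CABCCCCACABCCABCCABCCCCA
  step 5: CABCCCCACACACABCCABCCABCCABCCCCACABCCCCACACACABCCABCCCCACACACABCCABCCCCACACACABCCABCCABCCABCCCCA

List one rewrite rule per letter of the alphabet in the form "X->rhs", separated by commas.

  step 2 ⇒ step 3: CABCCACACABC ⇒ CA·BC·CC·CA·CA·BC·CA·BC·CA·BC·CC·CA
    A ↦ BC
    B ↦ CC
    C ↦ CA

A->BC, B->CC, C->CA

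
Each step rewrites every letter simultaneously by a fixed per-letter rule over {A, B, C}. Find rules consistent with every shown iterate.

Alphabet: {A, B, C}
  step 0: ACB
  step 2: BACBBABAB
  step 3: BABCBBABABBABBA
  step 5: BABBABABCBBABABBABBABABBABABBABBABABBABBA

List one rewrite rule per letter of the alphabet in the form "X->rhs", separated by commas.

  step 2 ⇒ step 3: BACBBABAB ⇒ BA·B·CB·BA·BA·B·BA·B·BA
    A ↦ B
    B ↦ BA
    C ↦ CB

A->B, B->BA, C->CB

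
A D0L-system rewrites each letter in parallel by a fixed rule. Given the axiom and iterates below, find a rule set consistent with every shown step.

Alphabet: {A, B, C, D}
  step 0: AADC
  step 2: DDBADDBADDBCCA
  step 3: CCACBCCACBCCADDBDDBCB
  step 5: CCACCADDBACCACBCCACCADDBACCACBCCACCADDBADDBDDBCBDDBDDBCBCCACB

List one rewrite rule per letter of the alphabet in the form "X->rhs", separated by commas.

A->CB, B->A, C->DDB, D->C

  step 2 ⇒ step 3: DDBADDBADDBCCA ⇒ C·C·A·CB·C·C·A·CB·C·C·A·DDB·DDB·CB
    A ↦ CB
    B ↦ A
    C ↦ DDB
    D ↦ C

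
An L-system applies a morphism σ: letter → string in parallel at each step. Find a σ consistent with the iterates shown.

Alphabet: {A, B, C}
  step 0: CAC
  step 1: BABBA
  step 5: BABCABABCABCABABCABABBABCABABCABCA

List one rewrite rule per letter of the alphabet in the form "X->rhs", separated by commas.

A->B, B->CA, C->BA

  step 0 ⇒ step 1: CAC ⇒ BA·B·BA
    A ↦ B
    C ↦ BA
    B ↦ CA  (constrained at step 1)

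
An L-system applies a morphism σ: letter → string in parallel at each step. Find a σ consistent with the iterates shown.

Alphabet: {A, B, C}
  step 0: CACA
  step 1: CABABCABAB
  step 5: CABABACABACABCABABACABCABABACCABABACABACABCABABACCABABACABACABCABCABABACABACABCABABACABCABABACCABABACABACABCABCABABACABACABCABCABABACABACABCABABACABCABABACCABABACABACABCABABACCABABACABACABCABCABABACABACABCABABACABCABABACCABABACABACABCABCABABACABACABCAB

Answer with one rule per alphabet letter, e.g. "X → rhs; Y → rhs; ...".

  step 0 ⇒ step 1: CACA ⇒ CAB·AB·CAB·AB
    A ↦ AB
    C ↦ CAB
    B ↦ AC  (constrained at step 1)

A->AB, B->AC, C->CAB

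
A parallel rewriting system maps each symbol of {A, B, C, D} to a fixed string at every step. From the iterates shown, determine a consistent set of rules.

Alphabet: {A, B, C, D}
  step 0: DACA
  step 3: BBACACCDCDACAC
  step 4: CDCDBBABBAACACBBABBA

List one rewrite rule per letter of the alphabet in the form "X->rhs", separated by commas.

A->BB, B->CD, C->A, D->C

  step 3 ⇒ step 4: BBACACCDCDACAC ⇒ CD·CD·BB·A·BB·A·A·C·A·C·BB·A·BB·A
    A ↦ BB
    B ↦ CD
    C ↦ A
    D ↦ C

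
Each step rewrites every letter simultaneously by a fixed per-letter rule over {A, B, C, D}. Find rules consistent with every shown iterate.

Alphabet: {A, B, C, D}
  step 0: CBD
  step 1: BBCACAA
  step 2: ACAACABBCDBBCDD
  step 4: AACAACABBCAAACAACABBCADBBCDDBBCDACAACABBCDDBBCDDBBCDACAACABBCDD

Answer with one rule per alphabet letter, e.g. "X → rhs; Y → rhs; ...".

  step 1 ⇒ step 2: BBCACAA ⇒ ACA·ACA·BBC·D·BBC·D·D
    A ↦ D
    B ↦ ACA
    C ↦ BBC
  step 0 ⇒ step 1: CBD ⇒ BBC·ACA·A
    D ↦ A

A->D, B->ACA, C->BBC, D->A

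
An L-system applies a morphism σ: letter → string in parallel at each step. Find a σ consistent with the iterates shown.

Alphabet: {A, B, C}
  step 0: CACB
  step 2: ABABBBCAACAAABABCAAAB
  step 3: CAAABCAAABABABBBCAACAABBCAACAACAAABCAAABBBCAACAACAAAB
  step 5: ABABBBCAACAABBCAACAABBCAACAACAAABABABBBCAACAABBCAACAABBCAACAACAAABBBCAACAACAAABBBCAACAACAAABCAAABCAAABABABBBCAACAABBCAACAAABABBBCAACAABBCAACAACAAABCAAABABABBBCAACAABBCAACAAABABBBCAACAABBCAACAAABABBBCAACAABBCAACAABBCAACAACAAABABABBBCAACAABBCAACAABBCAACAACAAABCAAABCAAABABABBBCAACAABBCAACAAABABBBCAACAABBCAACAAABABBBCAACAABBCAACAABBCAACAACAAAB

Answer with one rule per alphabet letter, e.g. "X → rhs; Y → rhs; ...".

A->CAA, B->AB, C->BB

  step 2 ⇒ step 3: ABABBBCAACAAABABCAAAB ⇒ CAA·AB·CAA·AB·AB·AB·BB·CAA·CAA·BB·CAA·CAA·CAA·AB·CAA·AB·BB·CAA·CAA·CAA·AB
    A ↦ CAA
    B ↦ AB
    C ↦ BB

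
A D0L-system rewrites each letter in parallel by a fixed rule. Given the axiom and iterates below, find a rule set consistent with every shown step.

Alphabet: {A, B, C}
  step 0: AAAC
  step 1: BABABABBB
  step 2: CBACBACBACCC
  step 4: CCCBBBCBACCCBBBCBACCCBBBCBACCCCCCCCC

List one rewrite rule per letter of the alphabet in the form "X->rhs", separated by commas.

A->BA, B->C, C->BBB

  step 1 ⇒ step 2: BABABABBB ⇒ C·BA·C·BA·C·BA·C·C·C
    A ↦ BA
    B ↦ C
  step 0 ⇒ step 1: AAAC ⇒ BA·BA·BA·BBB
    C ↦ BBB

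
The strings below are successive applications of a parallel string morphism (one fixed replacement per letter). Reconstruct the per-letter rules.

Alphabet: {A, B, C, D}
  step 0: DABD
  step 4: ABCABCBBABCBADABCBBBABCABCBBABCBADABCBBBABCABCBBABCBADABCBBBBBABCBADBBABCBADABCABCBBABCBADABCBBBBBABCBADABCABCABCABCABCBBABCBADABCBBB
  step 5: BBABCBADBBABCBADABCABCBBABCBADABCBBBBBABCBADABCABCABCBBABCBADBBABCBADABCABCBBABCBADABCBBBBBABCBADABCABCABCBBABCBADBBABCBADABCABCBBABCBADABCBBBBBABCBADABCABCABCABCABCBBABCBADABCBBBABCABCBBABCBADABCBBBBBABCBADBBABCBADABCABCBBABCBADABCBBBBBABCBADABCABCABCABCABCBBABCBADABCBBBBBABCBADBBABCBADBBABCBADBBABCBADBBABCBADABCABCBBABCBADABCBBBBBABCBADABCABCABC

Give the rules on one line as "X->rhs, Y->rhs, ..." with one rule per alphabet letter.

A->BB, B->ABC, C->BAD, D->B

  step 4 ⇒ step 5: ABCABCBBABCBADABCBBBABCABCBBABCBADABCBBBABCABCBBABCBADABCBBBBBABCBADBBABCBADABCABCBBABCBADABCBBBBBABCBADABCABCABCABCABCBBABCBADABCBBB ⇒ BB·ABC·BAD·BB·ABC·BAD·ABC·ABC·BB·ABC·BAD·ABC·BB·B·BB·ABC·BAD·ABC·ABC·ABC·BB·ABC·BAD·BB·ABC·BAD·ABC·ABC·BB·ABC·BAD·ABC·BB·B·BB·ABC·BAD·ABC·ABC·ABC·BB·ABC·BAD·BB·ABC·BAD·ABC·ABC·BB·ABC·BAD·ABC·BB·B·BB·ABC·BAD·ABC·ABC·ABC·ABC·ABC·BB·ABC·BAD·ABC·BB·B·ABC·ABC·BB·ABC·BAD·ABC·BB·B·BB·ABC·BAD·BB·ABC·BAD·ABC·ABC·BB·ABC·BAD·ABC·BB·B·BB·ABC·BAD·ABC·ABC·ABC·ABC·ABC·BB·ABC·BAD·ABC·BB·B·BB·ABC·BAD·BB·ABC·BAD·BB·ABC·BAD·BB·ABC·BAD·BB·ABC·BAD·ABC·ABC·BB·ABC·BAD·ABC·BB·B·BB·ABC·BAD·ABC·ABC·ABC
    A ↦ BB
    B ↦ ABC
    C ↦ BAD
    D ↦ B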